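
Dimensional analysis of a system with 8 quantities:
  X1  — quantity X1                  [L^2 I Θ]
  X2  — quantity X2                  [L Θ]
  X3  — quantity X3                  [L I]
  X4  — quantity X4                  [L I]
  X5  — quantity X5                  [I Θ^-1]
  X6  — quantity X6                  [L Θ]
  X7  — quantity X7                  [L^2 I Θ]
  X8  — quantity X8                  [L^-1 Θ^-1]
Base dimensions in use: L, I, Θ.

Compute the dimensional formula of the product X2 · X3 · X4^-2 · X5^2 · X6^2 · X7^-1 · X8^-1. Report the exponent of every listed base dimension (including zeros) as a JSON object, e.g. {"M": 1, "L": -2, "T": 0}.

Exponent matrix [L,I,Θ] × [X1,X2,X3,X4,X5,X6,X7,X8]:
  L: [ 2  1  1  1  0  1  2 -1]
  I: [ 1  0  1  1  1  0  1  0]
  Θ: [ 1  1  0  0 -1  1  1 -1]
  [L]: (1)·1+(1)·1+(-2)·1+(2)·0+(2)·1+(-1)·2+(-1)·-1 = 1
  [I]: (1)·0+(1)·1+(-2)·1+(2)·1+(2)·0+(-1)·1+(-1)·0 = 0
  [Θ]: (1)·1+(1)·0+(-2)·0+(2)·-1+(2)·1+(-1)·1+(-1)·-1 = 1
⇒ L Θ

{"L": 1, "I": 0, "Θ": 1}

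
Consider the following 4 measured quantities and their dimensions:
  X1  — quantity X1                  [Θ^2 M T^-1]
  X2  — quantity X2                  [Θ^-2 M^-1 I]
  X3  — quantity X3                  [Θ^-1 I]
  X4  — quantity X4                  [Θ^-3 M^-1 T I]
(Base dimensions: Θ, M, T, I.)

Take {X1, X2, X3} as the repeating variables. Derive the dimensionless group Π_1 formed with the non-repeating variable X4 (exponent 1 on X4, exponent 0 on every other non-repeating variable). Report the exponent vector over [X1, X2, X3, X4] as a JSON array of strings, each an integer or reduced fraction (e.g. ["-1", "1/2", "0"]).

["1", "0", "-1", "1"]

Write exponents as rows Θ,M,T,I / cols X1,X2,X3,X4:
  Θ: [ 2 -2 -1 -3]
  M: [ 1 -1  0 -1]
  T: [-1  0  0  1]
  I: [ 0  1  1  1]
RREF → pivots at {X1,X2,X3} ⇒ r = 3
Pivot set = {X1,X2,X3}, free = {X4}
RREF:
  r0: [   1    0    0   -1]
  r1: [   0    1    0    0]
  r2: [   0    0    1    1]
  r3: [   0    0    0    0]
Fix exponent of X4 at 1; solve each RREF row for its pivot's exponent:
  r0: exp(X1) + (-1)·1 = 0 ⇒ exp(X1) = 1
  r1: exp(X2) + (0)·1 = 0 ⇒ exp(X2) = 0
  r2: exp(X3) + (1)·1 = 0 ⇒ exp(X3) = -1
Π_1 = X1 · X3^-1 · X4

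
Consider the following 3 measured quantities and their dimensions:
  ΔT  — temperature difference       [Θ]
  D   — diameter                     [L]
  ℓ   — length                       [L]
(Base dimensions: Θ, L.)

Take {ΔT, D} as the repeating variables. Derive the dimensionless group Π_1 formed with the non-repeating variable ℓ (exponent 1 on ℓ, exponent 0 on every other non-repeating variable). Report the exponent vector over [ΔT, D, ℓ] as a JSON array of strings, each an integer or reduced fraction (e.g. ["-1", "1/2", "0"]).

["0", "-1", "1"]

Exponent matrix [Θ,L] × [ΔT,D,ℓ]:
  Θ: [ 1  0  0]
  L: [ 0  1  1]
Echelon form has 2 nonzero rows (pivots: ΔT,D)
Pivot set = {ΔT,D}, free = {ℓ}
RREF:
  r0: [   1    0    0]
  r1: [   0    1    1]
Fix exponent of ℓ at 1; solve each RREF row for its pivot's exponent:
  r0: exp(ΔT) + (0)·1 = 0 ⇒ exp(ΔT) = 0
  r1: exp(D) + (1)·1 = 0 ⇒ exp(D) = -1
Π_1 = D^-1 · ℓ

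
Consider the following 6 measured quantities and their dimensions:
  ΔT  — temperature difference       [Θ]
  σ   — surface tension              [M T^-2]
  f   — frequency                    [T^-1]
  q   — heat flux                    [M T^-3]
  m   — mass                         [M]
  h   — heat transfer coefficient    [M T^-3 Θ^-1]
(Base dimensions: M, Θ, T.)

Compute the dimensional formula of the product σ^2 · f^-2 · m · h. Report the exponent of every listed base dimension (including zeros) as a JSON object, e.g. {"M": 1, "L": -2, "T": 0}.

Write exponents as rows M,Θ,T / cols ΔT,σ,f,q,m,h:
  M: [ 0  1  0  1  1  1]
  Θ: [ 1  0  0  0  0 -1]
  T: [ 0 -2 -1 -3  0 -3]
  [M]: (2)·1+(-2)·0+(1)·1+(1)·1 = 4
  [Θ]: (2)·0+(-2)·0+(1)·0+(1)·-1 = -1
  [T]: (2)·-2+(-2)·-1+(1)·0+(1)·-3 = -5
⇒ M^4 Θ^-1 T^-5

{"M": 4, "Θ": -1, "T": -5}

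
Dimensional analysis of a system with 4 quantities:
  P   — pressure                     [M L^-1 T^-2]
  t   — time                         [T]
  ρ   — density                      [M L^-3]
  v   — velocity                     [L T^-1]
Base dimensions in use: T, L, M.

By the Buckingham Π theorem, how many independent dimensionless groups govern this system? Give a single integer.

Write exponents as rows T,L,M / cols P,t,ρ,v:
  T: [-2  1  0 -1]
  L: [-1  0 -3  1]
  M: [ 1  0  1  0]
RREF → pivots at {P,t,ρ} ⇒ r = 3
n=4, r=3 ⇒ 1 dimensionless group

1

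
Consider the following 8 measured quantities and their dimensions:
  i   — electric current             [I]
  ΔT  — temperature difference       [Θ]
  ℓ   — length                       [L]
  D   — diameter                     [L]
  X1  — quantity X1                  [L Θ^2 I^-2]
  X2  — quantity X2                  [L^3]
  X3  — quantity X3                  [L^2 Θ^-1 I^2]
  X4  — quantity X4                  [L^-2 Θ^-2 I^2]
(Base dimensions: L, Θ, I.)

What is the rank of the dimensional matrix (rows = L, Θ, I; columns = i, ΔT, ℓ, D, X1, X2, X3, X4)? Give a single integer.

3

Dimensional matrix (L×Θ×I by i×ΔT×ℓ×D×X1×X2×X3×X4):
  L: [ 0  0  1  1  1  3  2 -2]
  Θ: [ 0  1  0  0  2  0 -1 -2]
  I: [ 1  0  0  0 -2  0  2  2]
Row reduction gives pivot columns i,ΔT,ℓ; rank = 3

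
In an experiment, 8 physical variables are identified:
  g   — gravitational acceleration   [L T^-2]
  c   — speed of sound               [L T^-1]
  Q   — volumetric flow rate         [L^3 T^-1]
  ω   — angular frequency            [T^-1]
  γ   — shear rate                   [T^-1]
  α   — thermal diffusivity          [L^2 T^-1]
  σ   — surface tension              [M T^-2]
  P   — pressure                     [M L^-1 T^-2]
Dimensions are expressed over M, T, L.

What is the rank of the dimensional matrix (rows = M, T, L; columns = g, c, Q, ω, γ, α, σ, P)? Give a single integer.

Exponent matrix [M,T,L] × [g,c,Q,ω,γ,α,σ,P]:
  M: [ 0  0  0  0  0  0  1  1]
  T: [-2 -1 -1 -1 -1 -1 -2 -2]
  L: [ 1  1  3  0  0  2  0 -1]
Echelon form has 3 nonzero rows (pivots: g,c,σ)

3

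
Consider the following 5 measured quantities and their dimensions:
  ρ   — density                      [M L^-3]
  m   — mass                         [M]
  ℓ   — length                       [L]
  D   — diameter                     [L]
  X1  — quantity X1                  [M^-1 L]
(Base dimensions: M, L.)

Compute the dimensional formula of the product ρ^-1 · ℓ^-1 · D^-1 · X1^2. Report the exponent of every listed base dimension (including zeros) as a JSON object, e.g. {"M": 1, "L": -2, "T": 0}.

Write exponents as rows M,L / cols ρ,m,ℓ,D,X1:
  M: [ 1  1  0  0 -1]
  L: [-3  0  1  1  1]
  [M]: (-1)·1+(-1)·0+(-1)·0+(2)·-1 = -3
  [L]: (-1)·-3+(-1)·1+(-1)·1+(2)·1 = 3
⇒ M^-3 L^3

{"M": -3, "L": 3}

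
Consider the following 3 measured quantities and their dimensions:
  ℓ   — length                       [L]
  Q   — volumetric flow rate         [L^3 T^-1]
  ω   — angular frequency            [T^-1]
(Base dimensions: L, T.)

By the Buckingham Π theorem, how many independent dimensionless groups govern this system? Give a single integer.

Dimensional matrix (L×T by ℓ×Q×ω):
  L: [ 1  3  0]
  T: [ 0 -1 -1]
RREF → pivots at {ℓ,Q} ⇒ r = 2
3 vars − rank 2 = 1 Π group

1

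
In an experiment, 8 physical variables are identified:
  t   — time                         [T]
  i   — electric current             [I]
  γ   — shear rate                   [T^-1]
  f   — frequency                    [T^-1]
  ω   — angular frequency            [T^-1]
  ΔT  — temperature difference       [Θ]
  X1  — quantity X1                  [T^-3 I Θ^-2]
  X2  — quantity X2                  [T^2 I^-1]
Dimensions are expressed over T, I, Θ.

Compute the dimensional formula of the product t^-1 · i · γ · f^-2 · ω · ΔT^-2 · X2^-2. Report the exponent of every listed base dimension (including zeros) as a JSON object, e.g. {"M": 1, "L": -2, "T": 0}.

Dimensional matrix (T×I×Θ by t×i×γ×f×ω×ΔT×X1×X2):
  T: [ 1  0 -1 -1 -1  0 -3  2]
  I: [ 0  1  0  0  0  0  1 -1]
  Θ: [ 0  0  0  0  0  1 -2  0]
  [T]: (-1)·1+(1)·0+(1)·-1+(-2)·-1+(1)·-1+(-2)·0+(-2)·2 = -5
  [I]: (-1)·0+(1)·1+(1)·0+(-2)·0+(1)·0+(-2)·0+(-2)·-1 = 3
  [Θ]: (-1)·0+(1)·0+(1)·0+(-2)·0+(1)·0+(-2)·1+(-2)·0 = -2
⇒ T^-5 I^3 Θ^-2

{"T": -5, "I": 3, "Θ": -2}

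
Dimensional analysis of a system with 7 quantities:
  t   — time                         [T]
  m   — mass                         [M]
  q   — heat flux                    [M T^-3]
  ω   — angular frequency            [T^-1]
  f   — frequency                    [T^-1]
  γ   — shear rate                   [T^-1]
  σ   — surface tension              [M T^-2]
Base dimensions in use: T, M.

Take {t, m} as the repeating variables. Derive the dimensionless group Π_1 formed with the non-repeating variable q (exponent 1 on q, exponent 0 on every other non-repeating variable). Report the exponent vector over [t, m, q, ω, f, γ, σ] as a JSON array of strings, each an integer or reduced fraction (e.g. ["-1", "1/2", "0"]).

Write exponents as rows T,M / cols t,m,q,ω,f,γ,σ:
  T: [ 1  0 -3 -1 -1 -1 -2]
  M: [ 0  1  1  0  0  0  1]
Echelon form has 2 nonzero rows (pivots: t,m)
Pivot set = {t,m}, free = {q,ω,f,γ,σ}
RREF:
  r0: [   1    0   -3   -1   -1   -1   -2]
  r1: [   0    1    1    0    0    0    1]
Fix exponent of q at 1, ω at 0, f at 0, γ at 0, σ at 0; solve each RREF row for its pivot's exponent:
  r0: exp(t) + (-3)·1 = 0 ⇒ exp(t) = 3
  r1: exp(m) + (1)·1 = 0 ⇒ exp(m) = -1
Π_1 = t^3 · m^-1 · q

["3", "-1", "1", "0", "0", "0", "0"]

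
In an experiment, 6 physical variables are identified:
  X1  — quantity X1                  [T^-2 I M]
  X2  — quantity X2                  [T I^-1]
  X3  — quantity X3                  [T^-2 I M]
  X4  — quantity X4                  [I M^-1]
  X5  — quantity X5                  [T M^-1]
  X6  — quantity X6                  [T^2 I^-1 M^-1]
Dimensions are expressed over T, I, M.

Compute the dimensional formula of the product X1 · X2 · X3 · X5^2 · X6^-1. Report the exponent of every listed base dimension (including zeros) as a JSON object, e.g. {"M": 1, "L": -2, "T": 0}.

{"T": -3, "I": 2, "M": 1}

Exponent matrix [T,I,M] × [X1,X2,X3,X4,X5,X6]:
  T: [-2  1 -2  0  1  2]
  I: [ 1 -1  1  1  0 -1]
  M: [ 1  0  1 -1 -1 -1]
  [T]: (1)·-2+(1)·1+(1)·-2+(2)·1+(-1)·2 = -3
  [I]: (1)·1+(1)·-1+(1)·1+(2)·0+(-1)·-1 = 2
  [M]: (1)·1+(1)·0+(1)·1+(2)·-1+(-1)·-1 = 1
⇒ T^-3 I^2 M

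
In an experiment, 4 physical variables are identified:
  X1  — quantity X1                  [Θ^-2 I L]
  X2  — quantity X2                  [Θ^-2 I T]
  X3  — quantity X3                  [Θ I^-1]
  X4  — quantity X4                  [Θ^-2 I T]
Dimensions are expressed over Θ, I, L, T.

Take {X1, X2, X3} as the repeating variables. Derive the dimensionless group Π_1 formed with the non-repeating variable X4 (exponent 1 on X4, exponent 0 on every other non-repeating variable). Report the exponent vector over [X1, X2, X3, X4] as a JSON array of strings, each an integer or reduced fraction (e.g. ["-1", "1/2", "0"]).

["0", "-1", "0", "1"]

Exponent matrix [Θ,I,L,T] × [X1,X2,X3,X4]:
  Θ: [-2 -2  1 -2]
  I: [ 1  1 -1  1]
  L: [ 1  0  0  0]
  T: [ 0  1  0  1]
Echelon form has 3 nonzero rows (pivots: X1,X2,X3)
Repeat: X1,X2,X3; free: X4
RREF:
  r0: [   1    0    0    0]
  r1: [   0    1    0    1]
  r2: [   0    0    1    0]
  r3: [   0    0    0    0]
Fix exponent of X4 at 1; solve each RREF row for its pivot's exponent:
  r0: exp(X1) + (0)·1 = 0 ⇒ exp(X1) = 0
  r1: exp(X2) + (1)·1 = 0 ⇒ exp(X2) = -1
  r2: exp(X3) + (0)·1 = 0 ⇒ exp(X3) = 0
Π_1 = X2^-1 · X4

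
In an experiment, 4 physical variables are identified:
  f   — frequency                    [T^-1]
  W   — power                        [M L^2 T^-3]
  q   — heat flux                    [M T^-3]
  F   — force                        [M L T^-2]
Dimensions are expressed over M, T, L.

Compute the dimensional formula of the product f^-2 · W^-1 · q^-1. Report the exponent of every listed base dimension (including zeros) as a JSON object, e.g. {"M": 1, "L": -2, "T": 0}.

Dimensional matrix (M×T×L by f×W×q×F):
  M: [ 0  1  1  1]
  T: [-1 -3 -3 -2]
  L: [ 0  2  0  1]
  [M]: (-2)·0+(-1)·1+(-1)·1 = -2
  [T]: (-2)·-1+(-1)·-3+(-1)·-3 = 8
  [L]: (-2)·0+(-1)·2+(-1)·0 = -2
⇒ M^-2 T^8 L^-2

{"M": -2, "T": 8, "L": -2}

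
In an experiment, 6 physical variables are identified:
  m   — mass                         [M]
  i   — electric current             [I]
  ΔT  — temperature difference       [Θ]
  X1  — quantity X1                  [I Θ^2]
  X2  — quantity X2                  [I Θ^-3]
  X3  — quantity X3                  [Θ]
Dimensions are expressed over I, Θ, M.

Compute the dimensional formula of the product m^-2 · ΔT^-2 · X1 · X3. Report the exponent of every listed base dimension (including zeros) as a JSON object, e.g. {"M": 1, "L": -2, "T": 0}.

{"I": 1, "Θ": 1, "M": -2}

Exponent matrix [I,Θ,M] × [m,i,ΔT,X1,X2,X3]:
  I: [ 0  1  0  1  1  0]
  Θ: [ 0  0  1  2 -3  1]
  M: [ 1  0  0  0  0  0]
  [I]: (-2)·0+(-2)·0+(1)·1+(1)·0 = 1
  [Θ]: (-2)·0+(-2)·1+(1)·2+(1)·1 = 1
  [M]: (-2)·1+(-2)·0+(1)·0+(1)·0 = -2
⇒ I Θ M^-2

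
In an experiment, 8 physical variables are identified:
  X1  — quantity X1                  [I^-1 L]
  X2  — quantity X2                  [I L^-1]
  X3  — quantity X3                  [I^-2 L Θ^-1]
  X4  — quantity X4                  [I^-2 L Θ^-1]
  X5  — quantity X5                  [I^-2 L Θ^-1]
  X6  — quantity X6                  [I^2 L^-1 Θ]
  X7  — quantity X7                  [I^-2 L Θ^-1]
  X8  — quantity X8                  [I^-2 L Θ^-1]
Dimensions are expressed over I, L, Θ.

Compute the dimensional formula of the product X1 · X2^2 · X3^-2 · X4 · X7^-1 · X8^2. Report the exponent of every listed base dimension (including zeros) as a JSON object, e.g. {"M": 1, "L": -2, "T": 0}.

{"I": 1, "L": -1, "Θ": 0}

Dimensional matrix (I×L×Θ by X1×X2×X3×X4×X5×X6×X7×X8):
  I: [-1  1 -2 -2 -2  2 -2 -2]
  L: [ 1 -1  1  1  1 -1  1  1]
  Θ: [ 0  0 -1 -1 -1  1 -1 -1]
  [I]: (1)·-1+(2)·1+(-2)·-2+(1)·-2+(-1)·-2+(2)·-2 = 1
  [L]: (1)·1+(2)·-1+(-2)·1+(1)·1+(-1)·1+(2)·1 = -1
  [Θ]: (1)·0+(2)·0+(-2)·-1+(1)·-1+(-1)·-1+(2)·-1 = 0
⇒ I L^-1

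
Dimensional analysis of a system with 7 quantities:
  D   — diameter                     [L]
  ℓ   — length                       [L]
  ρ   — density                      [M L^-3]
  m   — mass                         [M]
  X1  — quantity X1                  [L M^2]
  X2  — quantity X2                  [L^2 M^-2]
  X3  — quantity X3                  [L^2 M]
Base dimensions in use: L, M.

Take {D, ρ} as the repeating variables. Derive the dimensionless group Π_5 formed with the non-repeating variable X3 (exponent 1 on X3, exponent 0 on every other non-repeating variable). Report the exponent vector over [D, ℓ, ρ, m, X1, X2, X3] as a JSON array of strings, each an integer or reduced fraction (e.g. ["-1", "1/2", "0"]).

["-5", "0", "-1", "0", "0", "0", "1"]

Exponent matrix [L,M] × [D,ℓ,ρ,m,X1,X2,X3]:
  L: [ 1  1 -3  0  1  2  2]
  M: [ 0  0  1  1  2 -2  1]
RREF → pivots at {D,ρ} ⇒ r = 2
Pivot set = {D,ρ}, free = {ℓ,m,X1,X2,X3}
RREF:
  r0: [   1    1    0    3    7   -4    5]
  r1: [   0    0    1    1    2   -2    1]
Fix exponent of X3 at 1, ℓ at 0, m at 0, X1 at 0, X2 at 0; solve each RREF row for its pivot's exponent:
  r0: exp(D) + (5)·1 = 0 ⇒ exp(D) = -5
  r1: exp(ρ) + (1)·1 = 0 ⇒ exp(ρ) = -1
Π_5 = D^-5 · ρ^-1 · X3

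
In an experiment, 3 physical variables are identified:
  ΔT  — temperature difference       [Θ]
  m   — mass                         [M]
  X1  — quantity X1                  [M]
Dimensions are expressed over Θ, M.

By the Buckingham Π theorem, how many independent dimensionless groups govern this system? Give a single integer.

Exponent matrix [Θ,M] × [ΔT,m,X1]:
  Θ: [ 1  0  0]
  M: [ 0  1  1]
RREF → pivots at {ΔT,m} ⇒ r = 2
n=3, r=2 ⇒ 1 dimensionless group

1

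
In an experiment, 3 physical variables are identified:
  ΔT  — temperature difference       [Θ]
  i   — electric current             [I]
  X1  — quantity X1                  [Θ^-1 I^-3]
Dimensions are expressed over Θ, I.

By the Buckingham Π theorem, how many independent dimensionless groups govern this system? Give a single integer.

Exponent matrix [Θ,I] × [ΔT,i,X1]:
  Θ: [ 1  0 -1]
  I: [ 0  1 -3]
Row reduction gives pivot columns ΔT,i; rank = 2
3 vars − rank 2 = 1 Π group

1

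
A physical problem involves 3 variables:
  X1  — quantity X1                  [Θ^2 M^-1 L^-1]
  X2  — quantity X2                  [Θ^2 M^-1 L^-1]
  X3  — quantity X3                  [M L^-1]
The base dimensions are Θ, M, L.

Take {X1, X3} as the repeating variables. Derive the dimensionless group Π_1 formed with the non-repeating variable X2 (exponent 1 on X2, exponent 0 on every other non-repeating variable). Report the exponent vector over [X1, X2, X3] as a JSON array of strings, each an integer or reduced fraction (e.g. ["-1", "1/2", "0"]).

Exponent matrix [Θ,M,L] × [X1,X2,X3]:
  Θ: [ 2  2  0]
  M: [-1 -1  1]
  L: [-1 -1 -1]
Echelon form has 2 nonzero rows (pivots: X1,X3)
Repeat: X1,X3; free: X2
RREF:
  r0: [   1    1    0]
  r1: [   0    0    1]
  r2: [   0    0    0]
Fix exponent of X2 at 1; solve each RREF row for its pivot's exponent:
  r0: exp(X1) + (1)·1 = 0 ⇒ exp(X1) = -1
  r1: exp(X3) + (0)·1 = 0 ⇒ exp(X3) = 0
Π_1 = X1^-1 · X2

["-1", "1", "0"]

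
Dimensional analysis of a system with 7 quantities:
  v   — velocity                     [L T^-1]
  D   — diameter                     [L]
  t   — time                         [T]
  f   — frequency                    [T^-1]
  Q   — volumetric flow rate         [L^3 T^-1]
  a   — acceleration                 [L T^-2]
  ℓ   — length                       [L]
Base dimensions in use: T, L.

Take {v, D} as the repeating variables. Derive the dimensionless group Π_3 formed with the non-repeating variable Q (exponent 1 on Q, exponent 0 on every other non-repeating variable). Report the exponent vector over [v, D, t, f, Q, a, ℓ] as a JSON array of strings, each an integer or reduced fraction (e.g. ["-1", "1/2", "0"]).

Exponent matrix [T,L] × [v,D,t,f,Q,a,ℓ]:
  T: [-1  0  1 -1 -1 -2  0]
  L: [ 1  1  0  0  3  1  1]
Row reduction gives pivot columns v,D; rank = 2
Pivot set = {v,D}, free = {t,f,Q,a,ℓ}
RREF:
  r0: [   1    0   -1    1    1    2    0]
  r1: [   0    1    1   -1    2   -1    1]
Fix exponent of Q at 1, t at 0, f at 0, a at 0, ℓ at 0; solve each RREF row for its pivot's exponent:
  r0: exp(v) + (1)·1 = 0 ⇒ exp(v) = -1
  r1: exp(D) + (2)·1 = 0 ⇒ exp(D) = -2
Π_3 = v^-1 · D^-2 · Q

["-1", "-2", "0", "0", "1", "0", "0"]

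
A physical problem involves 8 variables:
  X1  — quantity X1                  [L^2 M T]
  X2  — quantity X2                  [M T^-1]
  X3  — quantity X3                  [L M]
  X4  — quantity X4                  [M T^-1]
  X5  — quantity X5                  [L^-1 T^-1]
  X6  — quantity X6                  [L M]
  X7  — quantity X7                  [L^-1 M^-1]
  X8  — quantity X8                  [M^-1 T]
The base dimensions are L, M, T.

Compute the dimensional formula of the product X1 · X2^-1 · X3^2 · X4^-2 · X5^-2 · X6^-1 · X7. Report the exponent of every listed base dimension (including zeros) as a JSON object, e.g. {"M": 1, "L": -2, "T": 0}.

Dimensional matrix (L×M×T by X1×X2×X3×X4×X5×X6×X7×X8):
  L: [ 2  0  1  0 -1  1 -1  0]
  M: [ 1  1  1  1  0  1 -1 -1]
  T: [ 1 -1  0 -1 -1  0  0  1]
  [L]: (1)·2+(-1)·0+(2)·1+(-2)·0+(-2)·-1+(-1)·1+(1)·-1 = 4
  [M]: (1)·1+(-1)·1+(2)·1+(-2)·1+(-2)·0+(-1)·1+(1)·-1 = -2
  [T]: (1)·1+(-1)·-1+(2)·0+(-2)·-1+(-2)·-1+(-1)·0+(1)·0 = 6
⇒ L^4 M^-2 T^6

{"L": 4, "M": -2, "T": 6}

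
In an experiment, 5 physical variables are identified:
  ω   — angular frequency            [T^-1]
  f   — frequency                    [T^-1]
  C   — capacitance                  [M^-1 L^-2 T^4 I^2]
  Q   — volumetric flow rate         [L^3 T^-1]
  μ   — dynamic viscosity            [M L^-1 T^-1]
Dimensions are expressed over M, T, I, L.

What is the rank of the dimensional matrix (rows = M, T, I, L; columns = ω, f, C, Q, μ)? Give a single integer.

Exponent matrix [M,T,I,L] × [ω,f,C,Q,μ]:
  M: [ 0  0 -1  0  1]
  T: [-1 -1  4 -1 -1]
  I: [ 0  0  2  0  0]
  L: [ 0  0 -2  3 -1]
Echelon form has 4 nonzero rows (pivots: ω,C,Q,μ)

4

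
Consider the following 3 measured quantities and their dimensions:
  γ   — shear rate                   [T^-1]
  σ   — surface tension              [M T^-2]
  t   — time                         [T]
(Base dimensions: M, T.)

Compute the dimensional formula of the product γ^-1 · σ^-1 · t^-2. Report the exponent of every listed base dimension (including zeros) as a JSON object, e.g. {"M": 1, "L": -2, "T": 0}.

{"M": -1, "T": 1}

Exponent matrix [M,T] × [γ,σ,t]:
  M: [ 0  1  0]
  T: [-1 -2  1]
  [M]: (-1)·0+(-1)·1+(-2)·0 = -1
  [T]: (-1)·-1+(-1)·-2+(-2)·1 = 1
⇒ M^-1 T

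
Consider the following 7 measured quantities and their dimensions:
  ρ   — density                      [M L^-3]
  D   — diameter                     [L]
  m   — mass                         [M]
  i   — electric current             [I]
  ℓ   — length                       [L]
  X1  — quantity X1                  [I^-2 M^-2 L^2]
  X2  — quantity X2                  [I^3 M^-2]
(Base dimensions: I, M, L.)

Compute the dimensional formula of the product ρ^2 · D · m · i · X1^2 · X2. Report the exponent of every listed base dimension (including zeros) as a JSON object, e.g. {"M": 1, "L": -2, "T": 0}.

Write exponents as rows I,M,L / cols ρ,D,m,i,ℓ,X1,X2:
  I: [ 0  0  0  1  0 -2  3]
  M: [ 1  0  1  0  0 -2 -2]
  L: [-3  1  0  0  1  2  0]
  [I]: (2)·0+(1)·0+(1)·0+(1)·1+(2)·-2+(1)·3 = 0
  [M]: (2)·1+(1)·0+(1)·1+(1)·0+(2)·-2+(1)·-2 = -3
  [L]: (2)·-3+(1)·1+(1)·0+(1)·0+(2)·2+(1)·0 = -1
⇒ M^-3 L^-1

{"I": 0, "M": -3, "L": -1}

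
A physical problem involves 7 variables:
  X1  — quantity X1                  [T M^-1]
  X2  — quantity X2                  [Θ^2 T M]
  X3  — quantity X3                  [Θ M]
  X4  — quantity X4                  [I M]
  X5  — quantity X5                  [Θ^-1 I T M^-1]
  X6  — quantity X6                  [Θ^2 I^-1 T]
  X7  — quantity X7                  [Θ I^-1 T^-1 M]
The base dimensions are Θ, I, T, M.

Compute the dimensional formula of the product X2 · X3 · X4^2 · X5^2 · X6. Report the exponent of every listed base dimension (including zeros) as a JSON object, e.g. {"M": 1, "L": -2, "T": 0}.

{"Θ": 3, "I": 3, "T": 4, "M": 2}

Write exponents as rows Θ,I,T,M / cols X1,X2,X3,X4,X5,X6,X7:
  Θ: [ 0  2  1  0 -1  2  1]
  I: [ 0  0  0  1  1 -1 -1]
  T: [ 1  1  0  0  1  1 -1]
  M: [-1  1  1  1 -1  0  1]
  [Θ]: (1)·2+(1)·1+(2)·0+(2)·-1+(1)·2 = 3
  [I]: (1)·0+(1)·0+(2)·1+(2)·1+(1)·-1 = 3
  [T]: (1)·1+(1)·0+(2)·0+(2)·1+(1)·1 = 4
  [M]: (1)·1+(1)·1+(2)·1+(2)·-1+(1)·0 = 2
⇒ Θ^3 I^3 T^4 M^2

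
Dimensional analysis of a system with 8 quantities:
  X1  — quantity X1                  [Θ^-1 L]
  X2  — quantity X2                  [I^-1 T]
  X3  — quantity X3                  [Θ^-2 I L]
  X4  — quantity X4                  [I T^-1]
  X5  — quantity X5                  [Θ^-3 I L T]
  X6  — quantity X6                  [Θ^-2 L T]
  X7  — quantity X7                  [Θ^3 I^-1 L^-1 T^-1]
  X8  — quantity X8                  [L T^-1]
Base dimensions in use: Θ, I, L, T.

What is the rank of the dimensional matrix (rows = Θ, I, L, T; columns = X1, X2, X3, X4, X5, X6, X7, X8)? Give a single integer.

Exponent matrix [Θ,I,L,T] × [X1,X2,X3,X4,X5,X6,X7,X8]:
  Θ: [-1  0 -2  0 -3 -2  3  0]
  I: [ 0 -1  1  1  1  0 -1  0]
  L: [ 1  0  1  0  1  1 -1  1]
  T: [ 0  1  0 -1  1  1 -1 -1]
Echelon form has 3 nonzero rows (pivots: X1,X2,X3)

3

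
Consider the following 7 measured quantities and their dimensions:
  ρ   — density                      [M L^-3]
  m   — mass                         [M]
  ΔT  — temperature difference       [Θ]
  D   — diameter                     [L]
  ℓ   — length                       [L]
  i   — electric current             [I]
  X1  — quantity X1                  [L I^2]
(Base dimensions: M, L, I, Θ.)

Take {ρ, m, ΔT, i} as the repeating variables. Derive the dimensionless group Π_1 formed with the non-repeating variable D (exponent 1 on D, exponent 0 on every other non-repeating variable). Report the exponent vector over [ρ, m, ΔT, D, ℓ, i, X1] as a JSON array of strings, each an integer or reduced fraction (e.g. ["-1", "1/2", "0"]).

Write exponents as rows M,L,I,Θ / cols ρ,m,ΔT,D,ℓ,i,X1:
  M: [ 1  1  0  0  0  0  0]
  L: [-3  0  0  1  1  0  1]
  I: [ 0  0  0  0  0  1  2]
  Θ: [ 0  0  1  0  0  0  0]
Row reduction gives pivot columns ρ,m,ΔT,i; rank = 4
Repeat: ρ,m,ΔT,i; free: D,ℓ,X1
RREF:
  r0: [   1    0    0 -1/3 -1/3    0 -1/3]
  r1: [   0    1    0  1/3  1/3    0  1/3]
  r2: [   0    0    1    0    0    0    0]
  r3: [   0    0    0    0    0    1    2]
Fix exponent of D at 1, ℓ at 0, X1 at 0; solve each RREF row for its pivot's exponent:
  r0: exp(ρ) + (-1/3)·1 = 0 ⇒ exp(ρ) = 1/3
  r1: exp(m) + (1/3)·1 = 0 ⇒ exp(m) = -1/3
  r2: exp(ΔT) + (0)·1 = 0 ⇒ exp(ΔT) = 0
  r3: exp(i) + (0)·1 = 0 ⇒ exp(i) = 0
Π_1 = ρ^(1/3) · m^(-1/3) · D

["1/3", "-1/3", "0", "1", "0", "0", "0"]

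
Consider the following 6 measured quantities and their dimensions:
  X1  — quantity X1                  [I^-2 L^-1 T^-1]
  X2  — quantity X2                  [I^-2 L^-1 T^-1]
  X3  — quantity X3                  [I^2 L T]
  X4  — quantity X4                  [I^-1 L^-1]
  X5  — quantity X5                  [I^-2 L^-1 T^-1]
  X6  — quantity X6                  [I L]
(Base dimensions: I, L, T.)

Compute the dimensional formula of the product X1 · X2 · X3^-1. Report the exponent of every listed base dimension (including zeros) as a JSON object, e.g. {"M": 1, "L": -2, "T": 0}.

{"I": -6, "L": -3, "T": -3}

Write exponents as rows I,L,T / cols X1,X2,X3,X4,X5,X6:
  I: [-2 -2  2 -1 -2  1]
  L: [-1 -1  1 -1 -1  1]
  T: [-1 -1  1  0 -1  0]
  [I]: (1)·-2+(1)·-2+(-1)·2 = -6
  [L]: (1)·-1+(1)·-1+(-1)·1 = -3
  [T]: (1)·-1+(1)·-1+(-1)·1 = -3
⇒ I^-6 L^-3 T^-3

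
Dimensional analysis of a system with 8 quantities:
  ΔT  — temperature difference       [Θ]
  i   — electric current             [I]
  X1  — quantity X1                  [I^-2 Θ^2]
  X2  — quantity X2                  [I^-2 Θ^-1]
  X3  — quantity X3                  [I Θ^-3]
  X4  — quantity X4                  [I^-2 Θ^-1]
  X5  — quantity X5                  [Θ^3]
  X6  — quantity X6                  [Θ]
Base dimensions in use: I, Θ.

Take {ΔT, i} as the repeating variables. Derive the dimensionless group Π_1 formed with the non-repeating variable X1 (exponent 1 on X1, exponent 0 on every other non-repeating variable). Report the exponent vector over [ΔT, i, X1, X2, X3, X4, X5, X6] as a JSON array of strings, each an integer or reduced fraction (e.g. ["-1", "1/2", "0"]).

Exponent matrix [I,Θ] × [ΔT,i,X1,X2,X3,X4,X5,X6]:
  I: [ 0  1 -2 -2  1 -2  0  0]
  Θ: [ 1  0  2 -1 -3 -1  3  1]
Echelon form has 2 nonzero rows (pivots: ΔT,i)
Pivot set = {ΔT,i}, free = {X1,X2,X3,X4,X5,X6}
RREF:
  r0: [   1    0    2   -1   -3   -1    3    1]
  r1: [   0    1   -2   -2    1   -2    0    0]
Fix exponent of X1 at 1, X2 at 0, X3 at 0, X4 at 0, X5 at 0, X6 at 0; solve each RREF row for its pivot's exponent:
  r0: exp(ΔT) + (2)·1 = 0 ⇒ exp(ΔT) = -2
  r1: exp(i) + (-2)·1 = 0 ⇒ exp(i) = 2
Π_1 = ΔT^-2 · i^2 · X1

["-2", "2", "1", "0", "0", "0", "0", "0"]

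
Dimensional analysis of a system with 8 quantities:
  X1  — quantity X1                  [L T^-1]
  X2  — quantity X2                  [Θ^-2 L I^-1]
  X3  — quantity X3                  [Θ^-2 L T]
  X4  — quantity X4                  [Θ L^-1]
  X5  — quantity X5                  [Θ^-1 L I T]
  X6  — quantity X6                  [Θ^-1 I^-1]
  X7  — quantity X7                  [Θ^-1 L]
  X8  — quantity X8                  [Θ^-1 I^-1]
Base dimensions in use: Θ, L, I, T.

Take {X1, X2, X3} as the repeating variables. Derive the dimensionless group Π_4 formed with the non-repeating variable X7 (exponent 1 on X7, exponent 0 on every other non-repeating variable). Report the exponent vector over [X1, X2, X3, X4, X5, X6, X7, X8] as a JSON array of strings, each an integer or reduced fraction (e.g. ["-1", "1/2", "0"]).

["-1/2", "0", "-1/2", "0", "0", "0", "1", "0"]

Write exponents as rows Θ,L,I,T / cols X1,X2,X3,X4,X5,X6,X7,X8:
  Θ: [ 0 -2 -2  1 -1 -1 -1 -1]
  L: [ 1  1  1 -1  1  0  1  0]
  I: [ 0 -1  0  0  1 -1  0 -1]
  T: [-1  0  1  0  1  0  0  0]
RREF → pivots at {X1,X2,X3} ⇒ r = 3
Pivot set = {X1,X2,X3}, free = {X4,X5,X6,X7,X8}
RREF:
  r0: [   1    0    0 -1/2  1/2 -1/2  1/2 -1/2]
  r1: [   0    1    0    0   -1    1    0    1]
  r2: [   0    0    1 -1/2  3/2 -1/2  1/2 -1/2]
  r3: [   0    0    0    0    0    0    0    0]
Fix exponent of X7 at 1, X4 at 0, X5 at 0, X6 at 0, X8 at 0; solve each RREF row for its pivot's exponent:
  r0: exp(X1) + (1/2)·1 = 0 ⇒ exp(X1) = -1/2
  r1: exp(X2) + (0)·1 = 0 ⇒ exp(X2) = 0
  r2: exp(X3) + (1/2)·1 = 0 ⇒ exp(X3) = -1/2
Π_4 = X1^(-1/2) · X3^(-1/2) · X7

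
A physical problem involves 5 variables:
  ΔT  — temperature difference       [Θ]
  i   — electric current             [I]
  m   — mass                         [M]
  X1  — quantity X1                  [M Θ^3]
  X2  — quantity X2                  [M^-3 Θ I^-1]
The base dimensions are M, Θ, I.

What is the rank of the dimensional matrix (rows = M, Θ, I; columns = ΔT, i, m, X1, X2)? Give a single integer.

Write exponents as rows M,Θ,I / cols ΔT,i,m,X1,X2:
  M: [ 0  0  1  1 -3]
  Θ: [ 1  0  0  3  1]
  I: [ 0  1  0  0 -1]
Echelon form has 3 nonzero rows (pivots: ΔT,i,m)

3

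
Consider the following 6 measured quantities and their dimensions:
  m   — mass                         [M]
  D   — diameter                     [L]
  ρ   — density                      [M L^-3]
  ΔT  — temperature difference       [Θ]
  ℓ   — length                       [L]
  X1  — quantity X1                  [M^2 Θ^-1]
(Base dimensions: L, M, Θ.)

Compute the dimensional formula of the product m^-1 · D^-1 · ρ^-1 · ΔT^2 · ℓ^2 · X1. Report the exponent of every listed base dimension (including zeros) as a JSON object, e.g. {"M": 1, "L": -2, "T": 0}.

{"L": 4, "M": 0, "Θ": 1}

Write exponents as rows L,M,Θ / cols m,D,ρ,ΔT,ℓ,X1:
  L: [ 0  1 -3  0  1  0]
  M: [ 1  0  1  0  0  2]
  Θ: [ 0  0  0  1  0 -1]
  [L]: (-1)·0+(-1)·1+(-1)·-3+(2)·0+(2)·1+(1)·0 = 4
  [M]: (-1)·1+(-1)·0+(-1)·1+(2)·0+(2)·0+(1)·2 = 0
  [Θ]: (-1)·0+(-1)·0+(-1)·0+(2)·1+(2)·0+(1)·-1 = 1
⇒ L^4 Θ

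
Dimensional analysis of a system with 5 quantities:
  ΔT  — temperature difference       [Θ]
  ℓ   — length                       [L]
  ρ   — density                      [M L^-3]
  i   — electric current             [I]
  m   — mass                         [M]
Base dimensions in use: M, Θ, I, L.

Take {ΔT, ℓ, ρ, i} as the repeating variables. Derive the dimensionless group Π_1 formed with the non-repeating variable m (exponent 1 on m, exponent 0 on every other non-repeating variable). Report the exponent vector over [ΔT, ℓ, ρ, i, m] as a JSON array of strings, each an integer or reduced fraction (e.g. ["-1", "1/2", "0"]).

["0", "-3", "-1", "0", "1"]

Write exponents as rows M,Θ,I,L / cols ΔT,ℓ,ρ,i,m:
  M: [ 0  0  1  0  1]
  Θ: [ 1  0  0  0  0]
  I: [ 0  0  0  1  0]
  L: [ 0  1 -3  0  0]
Row reduction gives pivot columns ΔT,ℓ,ρ,i; rank = 4
Pivot set = {ΔT,ℓ,ρ,i}, free = {m}
RREF:
  r0: [   1    0    0    0    0]
  r1: [   0    1    0    0    3]
  r2: [   0    0    1    0    1]
  r3: [   0    0    0    1    0]
Fix exponent of m at 1; solve each RREF row for its pivot's exponent:
  r0: exp(ΔT) + (0)·1 = 0 ⇒ exp(ΔT) = 0
  r1: exp(ℓ) + (3)·1 = 0 ⇒ exp(ℓ) = -3
  r2: exp(ρ) + (1)·1 = 0 ⇒ exp(ρ) = -1
  r3: exp(i) + (0)·1 = 0 ⇒ exp(i) = 0
Π_1 = ℓ^-3 · ρ^-1 · m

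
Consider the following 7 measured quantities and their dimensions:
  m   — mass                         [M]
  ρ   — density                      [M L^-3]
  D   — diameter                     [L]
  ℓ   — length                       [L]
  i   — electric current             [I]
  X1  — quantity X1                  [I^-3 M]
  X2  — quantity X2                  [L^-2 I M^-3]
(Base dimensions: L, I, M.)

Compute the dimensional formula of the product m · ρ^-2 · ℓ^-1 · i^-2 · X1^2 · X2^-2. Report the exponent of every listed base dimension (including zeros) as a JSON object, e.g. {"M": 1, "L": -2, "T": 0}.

{"L": 9, "I": -10, "M": 7}

Dimensional matrix (L×I×M by m×ρ×D×ℓ×i×X1×X2):
  L: [ 0 -3  1  1  0  0 -2]
  I: [ 0  0  0  0  1 -3  1]
  M: [ 1  1  0  0  0  1 -3]
  [L]: (1)·0+(-2)·-3+(-1)·1+(-2)·0+(2)·0+(-2)·-2 = 9
  [I]: (1)·0+(-2)·0+(-1)·0+(-2)·1+(2)·-3+(-2)·1 = -10
  [M]: (1)·1+(-2)·1+(-1)·0+(-2)·0+(2)·1+(-2)·-3 = 7
⇒ L^9 I^-10 M^7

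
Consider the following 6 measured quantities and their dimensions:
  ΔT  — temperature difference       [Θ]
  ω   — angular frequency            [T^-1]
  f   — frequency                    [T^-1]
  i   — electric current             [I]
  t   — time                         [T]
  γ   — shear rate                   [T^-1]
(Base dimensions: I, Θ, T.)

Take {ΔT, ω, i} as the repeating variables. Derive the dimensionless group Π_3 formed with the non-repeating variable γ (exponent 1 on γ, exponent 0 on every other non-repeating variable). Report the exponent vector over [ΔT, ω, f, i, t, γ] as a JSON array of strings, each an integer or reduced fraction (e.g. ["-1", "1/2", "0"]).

["0", "-1", "0", "0", "0", "1"]

Exponent matrix [I,Θ,T] × [ΔT,ω,f,i,t,γ]:
  I: [ 0  0  0  1  0  0]
  Θ: [ 1  0  0  0  0  0]
  T: [ 0 -1 -1  0  1 -1]
Row reduction gives pivot columns ΔT,ω,i; rank = 3
Pivot set = {ΔT,ω,i}, free = {f,t,γ}
RREF:
  r0: [   1    0    0    0    0    0]
  r1: [   0    1    1    0   -1    1]
  r2: [   0    0    0    1    0    0]
Fix exponent of γ at 1, f at 0, t at 0; solve each RREF row for its pivot's exponent:
  r0: exp(ΔT) + (0)·1 = 0 ⇒ exp(ΔT) = 0
  r1: exp(ω) + (1)·1 = 0 ⇒ exp(ω) = -1
  r2: exp(i) + (0)·1 = 0 ⇒ exp(i) = 0
Π_3 = ω^-1 · γ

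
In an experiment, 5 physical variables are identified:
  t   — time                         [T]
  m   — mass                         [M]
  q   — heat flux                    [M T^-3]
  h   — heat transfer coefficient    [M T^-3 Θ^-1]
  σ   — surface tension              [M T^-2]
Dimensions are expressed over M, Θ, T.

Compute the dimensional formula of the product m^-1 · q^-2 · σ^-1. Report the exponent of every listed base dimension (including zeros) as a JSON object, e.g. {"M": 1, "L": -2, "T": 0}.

Exponent matrix [M,Θ,T] × [t,m,q,h,σ]:
  M: [ 0  1  1  1  1]
  Θ: [ 0  0  0 -1  0]
  T: [ 1  0 -3 -3 -2]
  [M]: (-1)·1+(-2)·1+(-1)·1 = -4
  [Θ]: (-1)·0+(-2)·0+(-1)·0 = 0
  [T]: (-1)·0+(-2)·-3+(-1)·-2 = 8
⇒ M^-4 T^8

{"M": -4, "Θ": 0, "T": 8}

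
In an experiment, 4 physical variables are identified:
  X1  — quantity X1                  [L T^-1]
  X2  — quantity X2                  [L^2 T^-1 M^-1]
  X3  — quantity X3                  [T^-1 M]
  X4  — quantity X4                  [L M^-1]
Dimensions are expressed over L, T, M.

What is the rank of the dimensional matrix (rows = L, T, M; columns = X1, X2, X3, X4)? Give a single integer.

Write exponents as rows L,T,M / cols X1,X2,X3,X4:
  L: [ 1  2  0  1]
  T: [-1 -1 -1  0]
  M: [ 0 -1  1 -1]
Echelon form has 2 nonzero rows (pivots: X1,X2)

2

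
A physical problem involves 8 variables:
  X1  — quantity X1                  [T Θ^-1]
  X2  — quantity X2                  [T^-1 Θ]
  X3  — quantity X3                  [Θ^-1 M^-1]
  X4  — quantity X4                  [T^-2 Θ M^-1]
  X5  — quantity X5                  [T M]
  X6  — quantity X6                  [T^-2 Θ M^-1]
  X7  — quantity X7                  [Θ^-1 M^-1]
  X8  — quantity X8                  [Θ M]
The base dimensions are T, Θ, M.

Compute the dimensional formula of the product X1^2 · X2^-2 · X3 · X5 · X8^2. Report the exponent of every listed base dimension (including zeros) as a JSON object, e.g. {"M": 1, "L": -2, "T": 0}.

Exponent matrix [T,Θ,M] × [X1,X2,X3,X4,X5,X6,X7,X8]:
  T: [ 1 -1  0 -2  1 -2  0  0]
  Θ: [-1  1 -1  1  0  1 -1  1]
  M: [ 0  0 -1 -1  1 -1 -1  1]
  [T]: (2)·1+(-2)·-1+(1)·0+(1)·1+(2)·0 = 5
  [Θ]: (2)·-1+(-2)·1+(1)·-1+(1)·0+(2)·1 = -3
  [M]: (2)·0+(-2)·0+(1)·-1+(1)·1+(2)·1 = 2
⇒ T^5 Θ^-3 M^2

{"T": 5, "Θ": -3, "M": 2}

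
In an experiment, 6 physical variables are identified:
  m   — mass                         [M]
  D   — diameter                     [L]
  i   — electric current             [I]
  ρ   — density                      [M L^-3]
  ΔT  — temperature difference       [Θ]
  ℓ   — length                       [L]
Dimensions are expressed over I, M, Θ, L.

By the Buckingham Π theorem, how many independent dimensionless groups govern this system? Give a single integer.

Exponent matrix [I,M,Θ,L] × [m,D,i,ρ,ΔT,ℓ]:
  I: [ 0  0  1  0  0  0]
  M: [ 1  0  0  1  0  0]
  Θ: [ 0  0  0  0  1  0]
  L: [ 0  1  0 -3  0  1]
RREF → pivots at {m,D,i,ΔT} ⇒ r = 4
n=6, r=4 ⇒ 2 dimensionless groups

2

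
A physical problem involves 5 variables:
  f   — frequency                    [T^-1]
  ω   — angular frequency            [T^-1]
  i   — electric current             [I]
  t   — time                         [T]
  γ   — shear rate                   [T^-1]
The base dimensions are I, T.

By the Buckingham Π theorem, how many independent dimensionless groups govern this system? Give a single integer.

3

Dimensional matrix (I×T by f×ω×i×t×γ):
  I: [ 0  0  1  0  0]
  T: [-1 -1  0  1 -1]
Echelon form has 2 nonzero rows (pivots: f,i)
Π count = n − r = 5 − 2 = 3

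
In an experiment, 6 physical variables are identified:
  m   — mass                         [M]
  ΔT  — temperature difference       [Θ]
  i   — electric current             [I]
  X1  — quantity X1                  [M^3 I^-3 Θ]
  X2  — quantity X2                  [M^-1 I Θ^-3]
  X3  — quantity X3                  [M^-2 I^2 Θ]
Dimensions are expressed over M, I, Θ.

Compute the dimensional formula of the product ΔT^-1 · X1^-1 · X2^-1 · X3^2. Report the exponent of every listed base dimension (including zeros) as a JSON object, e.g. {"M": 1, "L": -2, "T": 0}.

{"M": -6, "I": 6, "Θ": 3}

Write exponents as rows M,I,Θ / cols m,ΔT,i,X1,X2,X3:
  M: [ 1  0  0  3 -1 -2]
  I: [ 0  0  1 -3  1  2]
  Θ: [ 0  1  0  1 -3  1]
  [M]: (-1)·0+(-1)·3+(-1)·-1+(2)·-2 = -6
  [I]: (-1)·0+(-1)·-3+(-1)·1+(2)·2 = 6
  [Θ]: (-1)·1+(-1)·1+(-1)·-3+(2)·1 = 3
⇒ M^-6 I^6 Θ^3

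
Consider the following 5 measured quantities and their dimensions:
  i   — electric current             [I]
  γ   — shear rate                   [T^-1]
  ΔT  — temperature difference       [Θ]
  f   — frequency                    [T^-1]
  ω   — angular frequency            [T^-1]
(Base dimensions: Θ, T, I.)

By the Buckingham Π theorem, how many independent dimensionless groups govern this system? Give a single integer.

2

Write exponents as rows Θ,T,I / cols i,γ,ΔT,f,ω:
  Θ: [ 0  0  1  0  0]
  T: [ 0 -1  0 -1 -1]
  I: [ 1  0  0  0  0]
Echelon form has 3 nonzero rows (pivots: i,γ,ΔT)
5 vars − rank 3 = 2 Π groups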